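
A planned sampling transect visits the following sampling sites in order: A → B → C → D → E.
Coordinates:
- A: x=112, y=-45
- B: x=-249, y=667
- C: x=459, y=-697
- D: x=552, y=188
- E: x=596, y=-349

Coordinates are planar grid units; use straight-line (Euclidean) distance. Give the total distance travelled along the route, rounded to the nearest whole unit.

3764

Leg distances:
A→B: 798.3  (cumulative 798.3)
B→C: 1536.8  (cumulative 2335.1)
C→D: 889.9  (cumulative 3225.0)
D→E: 538.8  (cumulative 3763.8)
Total route length ≈ 3764.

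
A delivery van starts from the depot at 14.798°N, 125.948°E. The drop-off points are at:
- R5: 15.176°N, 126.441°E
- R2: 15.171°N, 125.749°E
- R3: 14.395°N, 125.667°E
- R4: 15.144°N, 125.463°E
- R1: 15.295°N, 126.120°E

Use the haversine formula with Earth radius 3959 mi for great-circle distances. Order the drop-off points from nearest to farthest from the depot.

R2, R3, R1, R4, R5

Distances from the depot:
R2 15.171°N, 125.749°E: 29.0 mi
R3 14.395°N, 125.667°E: 33.6 mi
R1 15.295°N, 126.120°E: 36.2 mi
R4 15.144°N, 125.463°E: 40.2 mi
R5 15.176°N, 126.441°E: 42.0 mi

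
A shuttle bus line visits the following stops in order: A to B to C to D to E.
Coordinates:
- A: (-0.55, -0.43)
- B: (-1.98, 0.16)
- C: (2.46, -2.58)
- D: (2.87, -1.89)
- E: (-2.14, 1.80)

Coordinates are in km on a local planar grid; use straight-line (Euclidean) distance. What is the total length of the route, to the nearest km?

14 km

Leg distances:
A→B: 1.5 km  (cumulative 1.5 km)
B→C: 5.2 km  (cumulative 6.8 km)
C→D: 0.8 km  (cumulative 7.6 km)
D→E: 6.2 km  (cumulative 13.8 km)
Total route length ≈ 14 km.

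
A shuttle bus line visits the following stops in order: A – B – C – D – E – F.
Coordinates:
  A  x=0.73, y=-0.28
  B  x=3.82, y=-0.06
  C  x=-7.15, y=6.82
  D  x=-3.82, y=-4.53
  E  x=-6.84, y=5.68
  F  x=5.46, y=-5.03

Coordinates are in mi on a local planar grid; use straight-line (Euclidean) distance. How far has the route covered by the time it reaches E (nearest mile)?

39 mi

Leg distances:
A→B: 3.1 mi  (cumulative 3.1 mi)
B→C: 12.9 mi  (cumulative 16.0 mi)
C→D: 11.8 mi  (cumulative 27.9 mi)
D→E: 10.6 mi  (cumulative 38.5 mi)
Cumulative distance at E ≈ 39 mi.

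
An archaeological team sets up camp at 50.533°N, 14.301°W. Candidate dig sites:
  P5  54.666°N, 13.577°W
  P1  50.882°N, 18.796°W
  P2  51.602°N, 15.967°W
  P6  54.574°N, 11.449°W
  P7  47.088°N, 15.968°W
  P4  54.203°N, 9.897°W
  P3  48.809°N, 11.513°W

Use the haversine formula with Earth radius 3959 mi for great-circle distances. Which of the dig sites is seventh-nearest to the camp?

P4

Distance to each, sorted:
P2: 103.4 mi
P3: 172.4 mi
P1: 198.1 mi
P7: 249.8 mi
P5: 287.2 mi
P6: 303.8 mi
P4: 314.2 mi
The seventh-nearest is P4 at 314.2 mi.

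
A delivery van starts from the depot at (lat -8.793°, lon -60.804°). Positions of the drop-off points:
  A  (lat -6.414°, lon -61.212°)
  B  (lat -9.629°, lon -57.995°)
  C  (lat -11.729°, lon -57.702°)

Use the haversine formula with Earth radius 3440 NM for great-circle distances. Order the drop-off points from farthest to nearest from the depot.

C, B, A

Distance from the depot at (lat -8.793°, lon -60.804°) to each:
C (lat -11.729°, lon -57.702°): 254.3 NM
B (lat -9.629°, lon -57.995°): 173.9 NM
A (lat -6.414°, lon -61.212°): 144.9 NM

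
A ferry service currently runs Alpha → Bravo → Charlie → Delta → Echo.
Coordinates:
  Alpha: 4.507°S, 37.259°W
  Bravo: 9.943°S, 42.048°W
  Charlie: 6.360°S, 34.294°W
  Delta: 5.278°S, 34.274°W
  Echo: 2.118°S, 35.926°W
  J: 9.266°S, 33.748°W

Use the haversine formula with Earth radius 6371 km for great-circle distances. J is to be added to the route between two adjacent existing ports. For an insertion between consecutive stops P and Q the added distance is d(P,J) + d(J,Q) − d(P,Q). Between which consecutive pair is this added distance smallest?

between Bravo and Charlie

Added distance for inserting J between each consecutive pair:
Alpha–Bravo: 766.3 km
Bravo–Charlie: 300.0 km
Charlie–Delta: 655.6 km
Delta–Echo: 881.4 km
Smallest added distance is 300.0 km, inserting between Bravo and Charlie.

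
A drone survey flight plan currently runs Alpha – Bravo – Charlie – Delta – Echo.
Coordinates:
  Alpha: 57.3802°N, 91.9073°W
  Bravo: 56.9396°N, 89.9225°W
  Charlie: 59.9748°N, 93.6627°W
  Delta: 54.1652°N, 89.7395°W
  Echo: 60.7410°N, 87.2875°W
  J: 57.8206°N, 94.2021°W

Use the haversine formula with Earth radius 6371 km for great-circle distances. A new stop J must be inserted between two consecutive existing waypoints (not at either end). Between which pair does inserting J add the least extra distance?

between Charlie and Delta

Added distance for inserting J between each consecutive pair:
Alpha–Bravo: 290.4 km
Bravo–Charlie: 114.7 km
Charlie–Delta: 45.6 km
Delta–Echo: 255.5 km
Smallest added distance is 45.6 km, inserting between Charlie and Delta.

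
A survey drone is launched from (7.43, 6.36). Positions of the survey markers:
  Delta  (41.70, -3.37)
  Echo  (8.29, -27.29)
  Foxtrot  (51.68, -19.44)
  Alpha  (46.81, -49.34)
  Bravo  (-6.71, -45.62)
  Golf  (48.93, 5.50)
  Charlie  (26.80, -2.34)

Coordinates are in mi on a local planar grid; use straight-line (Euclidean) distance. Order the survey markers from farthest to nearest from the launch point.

Alpha, Bravo, Foxtrot, Golf, Delta, Echo, Charlie

Computing each straight-line distance from (7.43, 6.36):
Alpha (46.81, -49.34): 68.2 mi
Bravo (-6.71, -45.62): 53.9 mi
Foxtrot (51.68, -19.44): 51.2 mi
Golf (48.93, 5.50): 41.5 mi
Delta (41.70, -3.37): 35.6 mi
Echo (8.29, -27.29): 33.7 mi
Charlie (26.80, -2.34): 21.2 mi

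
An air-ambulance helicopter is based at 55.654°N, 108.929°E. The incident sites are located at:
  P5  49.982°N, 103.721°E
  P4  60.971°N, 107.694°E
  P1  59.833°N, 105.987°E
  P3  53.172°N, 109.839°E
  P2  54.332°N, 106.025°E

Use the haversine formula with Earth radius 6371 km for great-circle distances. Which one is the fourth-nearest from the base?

Distance to each, sorted:
P2: 236.5 km
P3: 282.2 km
P1: 496.3 km
P4: 595.6 km
P5: 720.8 km
The fourth-nearest is P4 at 595.6 km.

P4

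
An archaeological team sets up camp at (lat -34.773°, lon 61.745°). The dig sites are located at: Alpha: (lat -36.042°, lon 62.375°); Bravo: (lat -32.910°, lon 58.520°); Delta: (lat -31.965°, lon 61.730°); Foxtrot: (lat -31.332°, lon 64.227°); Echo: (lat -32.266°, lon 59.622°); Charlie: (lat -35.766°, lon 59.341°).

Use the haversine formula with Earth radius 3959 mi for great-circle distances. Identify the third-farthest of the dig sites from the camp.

Distances from the camp ((lat -34.773°, lon 61.745°)):
Foxtrot: 277.8 mi
Bravo: 225.4 mi
Echo: 212.0 mi
Delta: 194.0 mi
Charlie: 152.0 mi
Alpha: 94.6 mi
The third-farthest is Echo at 212.0 mi.

Echo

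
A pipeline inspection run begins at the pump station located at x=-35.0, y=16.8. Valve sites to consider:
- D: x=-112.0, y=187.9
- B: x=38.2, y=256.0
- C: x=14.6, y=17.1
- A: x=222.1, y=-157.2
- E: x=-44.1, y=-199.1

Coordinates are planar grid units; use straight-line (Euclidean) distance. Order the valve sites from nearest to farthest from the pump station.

C, D, E, B, A

Distance from the pump station at x=-35.0, y=16.8 to each:
C x=14.6, y=17.1: 49.6
D x=-112.0, y=187.9: 187.6
E x=-44.1, y=-199.1: 216.1
B x=38.2, y=256.0: 250.1
A x=222.1, y=-157.2: 310.4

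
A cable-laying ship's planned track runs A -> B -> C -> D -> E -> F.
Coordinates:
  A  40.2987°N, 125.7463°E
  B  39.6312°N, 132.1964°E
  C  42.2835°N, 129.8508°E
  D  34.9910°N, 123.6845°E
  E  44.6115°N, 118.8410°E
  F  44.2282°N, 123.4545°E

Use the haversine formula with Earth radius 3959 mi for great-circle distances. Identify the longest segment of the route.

Leg distances:
A→B: 344.6 mi
B→C: 220.4 mi
C→D: 603.5 mi
D→E: 712.4 mi
E→F: 229.2 mi
The longest leg is D–E at 712.4 mi.

D–E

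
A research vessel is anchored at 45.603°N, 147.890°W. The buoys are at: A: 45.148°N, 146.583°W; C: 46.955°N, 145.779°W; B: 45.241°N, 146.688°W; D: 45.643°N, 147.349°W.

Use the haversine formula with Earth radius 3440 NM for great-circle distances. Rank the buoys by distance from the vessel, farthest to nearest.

C, A, B, D

Distance from the vessel at 45.603°N, 147.890°W to each:
C 46.955°N, 145.779°W: 119.4 NM
A 45.148°N, 146.583°W: 61.5 NM
B 45.241°N, 146.688°W: 55.1 NM
D 45.643°N, 147.349°W: 22.8 NM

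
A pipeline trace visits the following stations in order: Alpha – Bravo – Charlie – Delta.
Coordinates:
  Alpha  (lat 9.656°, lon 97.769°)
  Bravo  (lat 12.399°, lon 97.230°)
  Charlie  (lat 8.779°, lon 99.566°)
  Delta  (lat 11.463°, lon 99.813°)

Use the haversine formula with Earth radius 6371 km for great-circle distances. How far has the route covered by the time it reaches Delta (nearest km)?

Leg distances:
Alpha→Bravo: 310.6 km  (cumulative 310.6 km)
Bravo→Charlie: 476.6 km  (cumulative 787.3 km)
Charlie→Delta: 299.7 km  (cumulative 1086.9 km)
Cumulative distance at Delta ≈ 1087 km.

1087 km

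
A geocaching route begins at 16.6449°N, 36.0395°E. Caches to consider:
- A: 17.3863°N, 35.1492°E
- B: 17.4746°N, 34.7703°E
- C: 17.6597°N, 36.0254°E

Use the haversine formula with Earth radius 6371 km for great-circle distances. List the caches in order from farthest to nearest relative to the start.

Distance from the start at 16.6449°N, 36.0395°E to each:
B 17.4746°N, 34.7703°E: 163.4 km
A 17.3863°N, 35.1492°E: 125.5 km
C 17.6597°N, 36.0254°E: 112.9 km

B, A, C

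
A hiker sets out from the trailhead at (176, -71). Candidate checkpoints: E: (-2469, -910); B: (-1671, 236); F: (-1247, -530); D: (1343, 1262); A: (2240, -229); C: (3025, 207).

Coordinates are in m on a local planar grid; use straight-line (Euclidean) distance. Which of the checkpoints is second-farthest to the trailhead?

Distance to each, sorted:
C: 2862.5 m
E: 2774.9 m
A: 2070.0 m
B: 1872.3 m
D: 1771.7 m
F: 1495.2 m
The second-farthest is E at 2774.9 m.

E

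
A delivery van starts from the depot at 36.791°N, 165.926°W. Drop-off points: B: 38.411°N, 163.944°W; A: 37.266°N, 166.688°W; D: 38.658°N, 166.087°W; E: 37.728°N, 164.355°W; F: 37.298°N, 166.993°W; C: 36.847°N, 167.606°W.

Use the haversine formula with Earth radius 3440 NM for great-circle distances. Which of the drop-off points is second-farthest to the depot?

Distance to each, sorted:
B: 135.5 NM
D: 112.4 NM
E: 93.8 NM
C: 80.8 NM
F: 59.5 NM
A: 46.3 NM
The second-farthest is D at 112.4 NM.

D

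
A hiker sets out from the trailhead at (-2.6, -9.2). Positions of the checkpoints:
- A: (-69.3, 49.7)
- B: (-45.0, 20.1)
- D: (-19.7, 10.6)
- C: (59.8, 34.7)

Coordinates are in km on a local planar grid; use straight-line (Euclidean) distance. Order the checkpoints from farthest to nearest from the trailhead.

Distances from the trailhead:
A (-69.3, 49.7): 89.0 km
C (59.8, 34.7): 76.3 km
B (-45.0, 20.1): 51.5 km
D (-19.7, 10.6): 26.2 km

A, C, B, D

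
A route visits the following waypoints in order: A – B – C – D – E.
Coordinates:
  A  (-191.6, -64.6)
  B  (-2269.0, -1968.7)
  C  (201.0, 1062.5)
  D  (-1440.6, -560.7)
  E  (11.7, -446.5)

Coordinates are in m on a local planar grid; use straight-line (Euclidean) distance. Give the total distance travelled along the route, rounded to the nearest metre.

10494 m

Leg distances:
A→B: 2818.0 m  (cumulative 2818.0 m)
B→C: 3910.1 m  (cumulative 6728.1 m)
C→D: 2308.6 m  (cumulative 9036.7 m)
D→E: 1456.8 m  (cumulative 10493.5 m)
Total route length ≈ 10494 m.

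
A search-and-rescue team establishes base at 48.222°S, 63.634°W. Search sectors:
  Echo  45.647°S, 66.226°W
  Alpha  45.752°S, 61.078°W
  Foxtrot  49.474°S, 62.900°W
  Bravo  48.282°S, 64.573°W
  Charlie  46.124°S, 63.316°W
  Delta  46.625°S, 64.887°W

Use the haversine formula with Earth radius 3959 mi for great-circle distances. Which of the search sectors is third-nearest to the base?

Distances from the base (48.222°S, 63.634°W):
Bravo: 43.4 mi
Foxtrot: 92.7 mi
Delta: 124.9 mi
Charlie: 145.7 mi
Alpha: 208.9 mi
Echo: 215.9 mi
The third-nearest is Delta at 124.9 mi.

Delta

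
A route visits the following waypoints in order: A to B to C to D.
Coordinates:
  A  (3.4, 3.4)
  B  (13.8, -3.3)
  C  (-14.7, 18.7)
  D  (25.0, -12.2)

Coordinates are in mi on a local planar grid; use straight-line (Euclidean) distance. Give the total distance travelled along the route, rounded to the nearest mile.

99 mi

Leg distances:
A→B: 12.4 mi  (cumulative 12.4 mi)
B→C: 36.0 mi  (cumulative 48.4 mi)
C→D: 50.3 mi  (cumulative 98.7 mi)
Total route length ≈ 99 mi.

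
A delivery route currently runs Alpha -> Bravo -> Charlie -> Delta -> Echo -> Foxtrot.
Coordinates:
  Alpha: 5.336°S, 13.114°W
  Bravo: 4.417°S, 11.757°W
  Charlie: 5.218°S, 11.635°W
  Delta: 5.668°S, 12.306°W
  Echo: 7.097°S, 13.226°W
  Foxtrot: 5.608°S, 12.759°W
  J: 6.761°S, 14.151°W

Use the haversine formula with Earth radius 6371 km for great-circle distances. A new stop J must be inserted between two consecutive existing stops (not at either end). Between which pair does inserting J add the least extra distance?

between Echo and Foxtrot

Added distance for inserting J between each consecutive pair:
Alpha–Bravo: 385.4 km
Bravo–Charlie: 608.4 km
Charlie–Delta: 474.7 km
Delta–Echo: 157.5 km
Echo–Foxtrot: 135.6 km
Smallest added distance is 135.6 km, inserting between Echo and Foxtrot.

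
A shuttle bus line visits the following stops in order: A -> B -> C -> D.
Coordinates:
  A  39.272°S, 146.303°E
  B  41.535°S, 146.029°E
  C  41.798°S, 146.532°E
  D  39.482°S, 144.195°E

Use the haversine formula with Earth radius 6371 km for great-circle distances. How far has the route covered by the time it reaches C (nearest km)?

Leg distances:
A→B: 252.7 km  (cumulative 252.7 km)
B→C: 51.0 km  (cumulative 303.7 km)
Cumulative distance at C ≈ 304 km.

304 km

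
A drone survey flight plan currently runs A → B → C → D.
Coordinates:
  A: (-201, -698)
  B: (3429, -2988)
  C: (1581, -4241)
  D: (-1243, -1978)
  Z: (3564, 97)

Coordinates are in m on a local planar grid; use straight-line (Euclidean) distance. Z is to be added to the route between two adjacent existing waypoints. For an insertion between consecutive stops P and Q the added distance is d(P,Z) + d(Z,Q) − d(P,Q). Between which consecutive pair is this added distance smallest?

Added distance for inserting Z between each consecutive pair:
A–B: 2644.0 m
B–C: 5625.0 m
C–D: 6386.6 m
Smallest added distance is 2644.0 m, inserting between A and B.

between A and B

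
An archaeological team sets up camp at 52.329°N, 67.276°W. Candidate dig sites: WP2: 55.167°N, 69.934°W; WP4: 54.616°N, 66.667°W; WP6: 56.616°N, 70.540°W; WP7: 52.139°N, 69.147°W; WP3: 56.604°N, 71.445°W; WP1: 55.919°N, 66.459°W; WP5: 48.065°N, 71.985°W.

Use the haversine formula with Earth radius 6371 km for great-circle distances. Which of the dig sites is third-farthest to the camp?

WP6

Distances from the camp (52.329°N, 67.276°W):
WP5: 580.4 km
WP3: 546.2 km
WP6: 521.1 km
WP1: 402.7 km
WP2: 360.7 km
WP4: 257.5 km
WP7: 129.2 km
The third-farthest is WP6 at 521.1 km.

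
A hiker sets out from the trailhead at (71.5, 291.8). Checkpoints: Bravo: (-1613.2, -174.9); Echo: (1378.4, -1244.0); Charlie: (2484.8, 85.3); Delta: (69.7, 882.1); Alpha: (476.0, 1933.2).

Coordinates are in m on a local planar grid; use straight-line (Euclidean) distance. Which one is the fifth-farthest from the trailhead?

Delta

Distances from the trailhead ((71.5, 291.8)):
Charlie: 2422.1 m
Echo: 2016.6 m
Bravo: 1748.1 m
Alpha: 1690.5 m
Delta: 590.3 m
The fifth-farthest is Delta at 590.3 m.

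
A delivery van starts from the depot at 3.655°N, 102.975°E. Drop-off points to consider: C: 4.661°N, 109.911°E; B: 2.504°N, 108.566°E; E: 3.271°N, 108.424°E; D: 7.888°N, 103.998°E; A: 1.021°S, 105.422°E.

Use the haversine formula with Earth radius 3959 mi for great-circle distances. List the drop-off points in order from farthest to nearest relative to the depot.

C, B, E, A, D

Computing each great-circle distance from 3.655°N, 102.975°E:
C 4.661°N, 109.911°E: 483.0 mi
B 2.504°N, 108.566°E: 393.9 mi
E 3.271°N, 108.424°E: 376.8 mi
A 1.021°S, 105.422°E: 364.6 mi
D 7.888°N, 103.998°E: 300.8 mi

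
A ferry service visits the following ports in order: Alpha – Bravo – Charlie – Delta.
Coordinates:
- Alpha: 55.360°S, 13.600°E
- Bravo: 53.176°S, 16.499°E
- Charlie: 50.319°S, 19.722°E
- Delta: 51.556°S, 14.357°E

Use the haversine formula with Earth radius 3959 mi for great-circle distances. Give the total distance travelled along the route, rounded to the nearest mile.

680 mi

Leg distances:
Alpha→Bravo: 190.9 mi  (cumulative 190.9 mi)
Bravo→Charlie: 240.7 mi  (cumulative 431.6 mi)
Charlie→Delta: 248.7 mi  (cumulative 680.3 mi)
Total route length ≈ 680 mi.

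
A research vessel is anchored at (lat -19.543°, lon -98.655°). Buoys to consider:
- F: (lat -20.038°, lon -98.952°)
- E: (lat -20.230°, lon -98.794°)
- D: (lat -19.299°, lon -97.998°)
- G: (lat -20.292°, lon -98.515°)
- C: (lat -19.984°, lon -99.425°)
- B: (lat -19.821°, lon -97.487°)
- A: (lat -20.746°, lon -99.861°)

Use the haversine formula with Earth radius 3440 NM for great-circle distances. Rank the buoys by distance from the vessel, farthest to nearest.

Computing each great-circle distance from (lat -19.543°, lon -98.655°):
A (lat -20.746°, lon -99.861°): 99.2 NM
B (lat -19.821°, lon -97.487°): 68.1 NM
C (lat -19.984°, lon -99.425°): 50.9 NM
G (lat -20.292°, lon -98.515°): 45.7 NM
E (lat -20.230°, lon -98.794°): 42.0 NM
D (lat -19.299°, lon -97.998°): 40.0 NM
F (lat -20.038°, lon -98.952°): 34.1 NM

A, B, C, G, E, D, F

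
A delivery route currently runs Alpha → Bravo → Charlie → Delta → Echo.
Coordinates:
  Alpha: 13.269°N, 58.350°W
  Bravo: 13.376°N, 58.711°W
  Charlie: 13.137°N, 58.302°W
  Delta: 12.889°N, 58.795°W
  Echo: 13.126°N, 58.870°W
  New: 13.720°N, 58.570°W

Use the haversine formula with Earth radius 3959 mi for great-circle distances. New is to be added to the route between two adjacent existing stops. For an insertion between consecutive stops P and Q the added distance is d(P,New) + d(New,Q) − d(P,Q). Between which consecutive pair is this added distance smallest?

Added distance for inserting New between each consecutive pair:
Alpha–Bravo: 34.7 mi
Bravo–Charlie: 37.6 mi
Charlie–Delta: 66.2 mi
Delta–Echo: 88.0 mi
Smallest added distance is 34.7 mi, inserting between Alpha and Bravo.

between Alpha and Bravo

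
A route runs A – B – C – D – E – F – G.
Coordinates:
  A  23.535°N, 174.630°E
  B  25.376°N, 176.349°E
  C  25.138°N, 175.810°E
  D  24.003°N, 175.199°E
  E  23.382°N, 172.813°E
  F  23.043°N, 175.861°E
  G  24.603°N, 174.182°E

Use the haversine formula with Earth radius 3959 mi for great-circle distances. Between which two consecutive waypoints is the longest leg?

Leg distances:
A→B: 166.9 mi
B→C: 37.5 mi
C→D: 87.3 mi
D→E: 156.9 mi
E→F: 195.0 mi
F→G: 151.3 mi
The longest leg is E–F at 195.0 mi.

E–F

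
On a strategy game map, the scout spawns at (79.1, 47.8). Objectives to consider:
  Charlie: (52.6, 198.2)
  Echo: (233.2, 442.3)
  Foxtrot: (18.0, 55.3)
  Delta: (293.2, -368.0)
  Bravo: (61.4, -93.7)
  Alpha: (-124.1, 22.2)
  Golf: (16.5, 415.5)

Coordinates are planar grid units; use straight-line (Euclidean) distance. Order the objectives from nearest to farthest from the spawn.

Computing each straight-line distance from (79.1, 47.8):
Foxtrot (18.0, 55.3): 61.6
Bravo (61.4, -93.7): 142.6
Charlie (52.6, 198.2): 152.7
Alpha (-124.1, 22.2): 204.8
Golf (16.5, 415.5): 373.0
Echo (233.2, 442.3): 423.5
Delta (293.2, -368.0): 467.7

Foxtrot, Bravo, Charlie, Alpha, Golf, Echo, Delta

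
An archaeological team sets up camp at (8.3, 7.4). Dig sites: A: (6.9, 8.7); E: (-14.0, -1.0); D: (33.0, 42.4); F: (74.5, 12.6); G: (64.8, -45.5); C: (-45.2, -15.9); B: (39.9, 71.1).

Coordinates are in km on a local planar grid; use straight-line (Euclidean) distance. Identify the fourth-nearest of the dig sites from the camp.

C

Distance to each, sorted:
A: 1.9 km
E: 23.8 km
D: 42.8 km
C: 58.4 km
F: 66.4 km
B: 71.1 km
G: 77.4 km
The fourth-nearest is C at 58.4 km.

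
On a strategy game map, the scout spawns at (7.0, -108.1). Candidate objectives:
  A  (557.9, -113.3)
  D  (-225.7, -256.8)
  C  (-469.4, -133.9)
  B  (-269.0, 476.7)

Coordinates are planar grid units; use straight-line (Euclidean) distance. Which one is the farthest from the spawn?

Distance to each, sorted:
B: 646.7
A: 550.9
C: 477.1
D: 276.2
The farthest is B at 646.7.

B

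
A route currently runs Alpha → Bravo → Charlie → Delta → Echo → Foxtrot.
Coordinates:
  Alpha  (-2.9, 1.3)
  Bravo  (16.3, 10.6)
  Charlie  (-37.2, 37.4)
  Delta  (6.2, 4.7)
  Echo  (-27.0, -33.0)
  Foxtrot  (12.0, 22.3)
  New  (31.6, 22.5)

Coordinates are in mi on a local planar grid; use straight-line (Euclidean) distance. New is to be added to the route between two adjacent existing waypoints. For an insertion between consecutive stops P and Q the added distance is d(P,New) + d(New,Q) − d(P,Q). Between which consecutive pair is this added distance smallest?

Added distance for inserting New between each consecutive pair:
Alpha–Bravo: 38.5 mi
Bravo–Charlie: 29.9 mi
Charlie–Delta: 47.1 mi
Delta–Echo: 61.5 mi
Echo–Foxtrot: 32.6 mi
Smallest added distance is 29.9 mi, inserting between Bravo and Charlie.

between Bravo and Charlie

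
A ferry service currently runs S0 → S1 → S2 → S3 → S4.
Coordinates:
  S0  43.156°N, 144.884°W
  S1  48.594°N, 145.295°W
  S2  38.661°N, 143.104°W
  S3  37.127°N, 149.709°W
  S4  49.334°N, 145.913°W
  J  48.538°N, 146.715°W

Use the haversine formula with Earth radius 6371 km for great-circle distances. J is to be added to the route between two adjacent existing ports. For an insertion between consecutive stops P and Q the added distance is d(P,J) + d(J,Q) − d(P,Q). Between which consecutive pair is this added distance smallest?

between S3 and S4

Added distance for inserting J between each consecutive pair:
S0–S1: 114.1 km
S1–S2: 122.1 km
S2–S3: 1823.6 km
S3–S4: 6.7 km
Smallest added distance is 6.7 km, inserting between S3 and S4.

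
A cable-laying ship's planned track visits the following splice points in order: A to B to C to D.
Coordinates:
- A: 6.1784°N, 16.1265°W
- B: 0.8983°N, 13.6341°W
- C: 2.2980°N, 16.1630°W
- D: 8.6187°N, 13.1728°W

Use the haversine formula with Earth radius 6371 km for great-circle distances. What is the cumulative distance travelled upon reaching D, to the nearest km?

1747 km

Leg distances:
A→B: 649.0 km  (cumulative 649.0 km)
B→C: 321.3 km  (cumulative 970.3 km)
C→D: 776.8 km  (cumulative 1747.1 km)
Cumulative distance at D ≈ 1747 km.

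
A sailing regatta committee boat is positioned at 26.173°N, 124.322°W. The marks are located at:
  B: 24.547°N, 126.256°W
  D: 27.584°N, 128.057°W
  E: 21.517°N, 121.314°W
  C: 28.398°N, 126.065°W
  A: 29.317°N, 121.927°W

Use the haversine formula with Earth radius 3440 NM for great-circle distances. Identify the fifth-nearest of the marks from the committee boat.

Distance to each, sorted:
B: 143.3 NM
C: 162.8 NM
D: 217.2 NM
A: 227.6 NM
E: 324.7 NM
The fifth-nearest is E at 324.7 NM.

E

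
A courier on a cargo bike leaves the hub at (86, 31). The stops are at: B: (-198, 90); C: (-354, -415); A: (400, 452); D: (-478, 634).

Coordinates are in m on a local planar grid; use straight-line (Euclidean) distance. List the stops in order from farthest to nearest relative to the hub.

D, C, A, B

Computing each straight-line distance from (86, 31):
D (-478, 634): 825.7 m
C (-354, -415): 626.5 m
A (400, 452): 525.2 m
B (-198, 90): 290.1 m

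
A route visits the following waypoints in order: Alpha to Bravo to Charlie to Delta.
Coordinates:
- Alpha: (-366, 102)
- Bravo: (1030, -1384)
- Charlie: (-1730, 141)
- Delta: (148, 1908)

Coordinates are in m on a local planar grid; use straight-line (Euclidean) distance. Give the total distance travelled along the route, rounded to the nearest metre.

Leg distances:
Alpha→Bravo: 2038.9 m  (cumulative 2038.9 m)
Bravo→Charlie: 3153.3 m  (cumulative 5192.2 m)
Charlie→Delta: 2578.6 m  (cumulative 7770.8 m)
Total route length ≈ 7771 m.

7771 m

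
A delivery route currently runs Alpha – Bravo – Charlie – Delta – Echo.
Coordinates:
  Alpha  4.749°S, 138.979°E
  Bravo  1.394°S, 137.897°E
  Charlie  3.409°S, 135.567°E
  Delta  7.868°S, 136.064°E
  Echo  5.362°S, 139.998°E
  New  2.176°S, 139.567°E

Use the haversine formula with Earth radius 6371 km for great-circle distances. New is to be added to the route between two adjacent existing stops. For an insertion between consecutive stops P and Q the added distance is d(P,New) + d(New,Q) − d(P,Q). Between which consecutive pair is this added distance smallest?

between Alpha and Bravo

Added distance for inserting New between each consecutive pair:
Alpha–Bravo: 106.5 km
Bravo–Charlie: 327.5 km
Charlie–Delta: 708.4 km
Delta–Echo: 583.6 km
Smallest added distance is 106.5 km, inserting between Alpha and Bravo.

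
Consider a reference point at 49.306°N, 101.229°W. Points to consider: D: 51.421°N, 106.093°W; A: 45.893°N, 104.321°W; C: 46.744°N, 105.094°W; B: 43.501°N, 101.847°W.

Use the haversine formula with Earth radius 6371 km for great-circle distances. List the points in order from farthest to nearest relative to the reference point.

B, A, D, C

Distance from the reference point at 49.306°N, 101.229°W to each:
B 43.501°N, 101.847°W: 647.2 km
A 45.893°N, 104.321°W: 444.6 km
D 51.421°N, 106.093°W: 417.4 km
C 46.744°N, 105.094°W: 404.6 km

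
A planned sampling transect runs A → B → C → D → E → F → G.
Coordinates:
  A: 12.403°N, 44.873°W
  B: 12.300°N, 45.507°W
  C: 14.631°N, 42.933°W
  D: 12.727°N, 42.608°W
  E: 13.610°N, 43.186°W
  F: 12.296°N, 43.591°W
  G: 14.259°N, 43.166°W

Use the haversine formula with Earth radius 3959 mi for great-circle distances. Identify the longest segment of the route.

B–C

Leg distances:
A→B: 43.4 mi
B→C: 236.3 mi
C→D: 133.4 mi
D→E: 72.4 mi
E→F: 94.8 mi
F→G: 138.6 mi
The longest leg is B–C at 236.3 mi.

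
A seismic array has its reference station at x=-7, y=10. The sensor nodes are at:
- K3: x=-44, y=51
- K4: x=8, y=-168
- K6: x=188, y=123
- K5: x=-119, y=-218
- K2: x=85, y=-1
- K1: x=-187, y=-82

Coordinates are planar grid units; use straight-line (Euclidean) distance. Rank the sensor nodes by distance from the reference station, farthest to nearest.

Distance from the reference station at x=-7, y=10 to each:
K5 x=-119, y=-218: 254.0
K6 x=188, y=123: 225.4
K1 x=-187, y=-82: 202.1
K4 x=8, y=-168: 178.6
K2 x=85, y=-1: 92.7
K3 x=-44, y=51: 55.2

K5, K6, K1, K4, K2, K3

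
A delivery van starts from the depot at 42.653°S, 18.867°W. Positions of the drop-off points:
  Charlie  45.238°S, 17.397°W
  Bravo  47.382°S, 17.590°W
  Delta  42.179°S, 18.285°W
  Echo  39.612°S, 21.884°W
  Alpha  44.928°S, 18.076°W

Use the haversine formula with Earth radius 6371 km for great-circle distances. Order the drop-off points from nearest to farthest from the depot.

Delta, Alpha, Charlie, Echo, Bravo

Distance from the depot at 42.653°S, 18.867°W to each:
Delta 42.179°S, 18.285°W: 71.1 km
Alpha 44.928°S, 18.076°W: 260.8 km
Charlie 45.238°S, 17.397°W: 310.6 km
Echo 39.612°S, 21.884°W: 422.1 km
Bravo 47.382°S, 17.590°W: 535.3 km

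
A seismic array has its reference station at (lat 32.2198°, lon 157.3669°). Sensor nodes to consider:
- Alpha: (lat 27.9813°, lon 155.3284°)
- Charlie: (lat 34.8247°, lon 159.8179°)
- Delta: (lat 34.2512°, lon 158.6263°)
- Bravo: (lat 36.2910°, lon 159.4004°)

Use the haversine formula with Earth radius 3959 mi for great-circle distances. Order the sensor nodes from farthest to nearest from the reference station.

Alpha, Bravo, Charlie, Delta

Distance from the reference station at (lat 32.2198°, lon 157.3669°) to each:
Alpha (lat 27.9813°, lon 155.3284°): 317.2 mi
Bravo (lat 36.2910°, lon 159.4004°): 304.3 mi
Charlie (lat 34.8247°, lon 159.8179°): 228.7 mi
Delta (lat 34.2512°, lon 158.6263°): 158.1 mi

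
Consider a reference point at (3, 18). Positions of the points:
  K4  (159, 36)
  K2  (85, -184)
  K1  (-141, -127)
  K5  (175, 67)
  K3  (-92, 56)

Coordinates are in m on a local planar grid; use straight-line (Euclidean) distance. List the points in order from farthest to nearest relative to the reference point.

K2, K1, K5, K4, K3

Computing each straight-line distance from (3, 18):
K2 (85, -184): 218.0 m
K1 (-141, -127): 204.4 m
K5 (175, 67): 178.8 m
K4 (159, 36): 157.0 m
K3 (-92, 56): 102.3 m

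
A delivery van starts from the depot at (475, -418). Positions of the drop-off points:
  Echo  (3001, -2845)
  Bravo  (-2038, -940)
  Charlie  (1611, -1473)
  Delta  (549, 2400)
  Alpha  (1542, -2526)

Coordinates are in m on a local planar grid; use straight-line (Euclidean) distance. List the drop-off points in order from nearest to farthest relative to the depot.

Charlie, Alpha, Bravo, Delta, Echo

Computing each straight-line distance from (475, -418):
Charlie (1611, -1473): 1550.3 m
Alpha (1542, -2526): 2362.7 m
Bravo (-2038, -940): 2566.6 m
Delta (549, 2400): 2819.0 m
Echo (3001, -2845): 3503.0 m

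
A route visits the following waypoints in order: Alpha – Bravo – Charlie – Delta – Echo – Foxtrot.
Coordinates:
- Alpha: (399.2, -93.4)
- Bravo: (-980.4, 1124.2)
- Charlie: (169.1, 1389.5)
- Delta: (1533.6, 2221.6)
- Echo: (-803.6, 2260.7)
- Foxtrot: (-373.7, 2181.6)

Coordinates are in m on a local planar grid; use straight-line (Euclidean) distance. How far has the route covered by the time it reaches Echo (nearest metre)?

6956 m

Leg distances:
Alpha→Bravo: 1840.1 m  (cumulative 1840.1 m)
Bravo→Charlie: 1179.7 m  (cumulative 3019.8 m)
Charlie→Delta: 1598.2 m  (cumulative 4618.0 m)
Delta→Echo: 2337.5 m  (cumulative 6955.5 m)
Cumulative distance at Echo ≈ 6956 m.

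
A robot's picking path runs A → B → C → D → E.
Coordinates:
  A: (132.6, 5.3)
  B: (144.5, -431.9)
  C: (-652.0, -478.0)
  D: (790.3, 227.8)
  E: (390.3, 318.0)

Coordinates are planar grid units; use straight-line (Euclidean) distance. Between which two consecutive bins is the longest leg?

C–D

Leg distances:
A→B: 437.4
B→C: 797.8
C→D: 1605.7
D→E: 410.0
The longest leg is C–D at 1605.7.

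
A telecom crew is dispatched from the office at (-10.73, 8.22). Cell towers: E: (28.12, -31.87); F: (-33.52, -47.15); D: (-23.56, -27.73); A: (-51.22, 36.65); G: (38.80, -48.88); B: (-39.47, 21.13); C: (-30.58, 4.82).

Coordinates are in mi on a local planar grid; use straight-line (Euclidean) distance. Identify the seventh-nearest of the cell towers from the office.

G

Distances from the office ((-10.73, 8.22)):
C: 20.1 mi
B: 31.5 mi
D: 38.2 mi
A: 49.5 mi
E: 55.8 mi
F: 59.9 mi
G: 75.6 mi
The seventh-nearest is G at 75.6 mi.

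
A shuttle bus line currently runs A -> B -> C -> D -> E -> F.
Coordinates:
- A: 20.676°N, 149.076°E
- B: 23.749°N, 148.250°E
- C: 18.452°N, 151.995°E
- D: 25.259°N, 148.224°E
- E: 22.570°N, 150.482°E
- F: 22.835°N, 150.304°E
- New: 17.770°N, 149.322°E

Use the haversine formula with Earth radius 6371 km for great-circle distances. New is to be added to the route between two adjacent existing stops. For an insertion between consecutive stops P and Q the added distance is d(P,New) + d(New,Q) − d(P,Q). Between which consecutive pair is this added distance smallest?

between B and C

Added distance for inserting New between each consecutive pair:
A–B: 646.1 km
B–C: 261.1 km
C–D: 282.0 km
D–E: 1010.8 km
E–F: 1085.0 km
Smallest added distance is 261.1 km, inserting between B and C.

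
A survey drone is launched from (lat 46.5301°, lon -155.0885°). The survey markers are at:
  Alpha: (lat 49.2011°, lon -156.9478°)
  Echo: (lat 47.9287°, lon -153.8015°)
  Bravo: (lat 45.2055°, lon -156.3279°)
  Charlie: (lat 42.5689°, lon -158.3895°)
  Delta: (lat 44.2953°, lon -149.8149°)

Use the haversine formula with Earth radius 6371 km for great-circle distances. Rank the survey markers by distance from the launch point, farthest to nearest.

Charlie, Delta, Alpha, Echo, Bravo

Distance from the launch point at (lat 46.5301°, lon -155.0885°) to each:
Charlie (lat 42.5689°, lon -158.3895°): 512.2 km
Delta (lat 44.2953°, lon -149.8149°): 480.7 km
Alpha (lat 49.2011°, lon -156.9478°): 327.8 km
Echo (lat 47.9287°, lon -153.8015°): 183.4 km
Bravo (lat 45.2055°, lon -156.3279°): 175.8 km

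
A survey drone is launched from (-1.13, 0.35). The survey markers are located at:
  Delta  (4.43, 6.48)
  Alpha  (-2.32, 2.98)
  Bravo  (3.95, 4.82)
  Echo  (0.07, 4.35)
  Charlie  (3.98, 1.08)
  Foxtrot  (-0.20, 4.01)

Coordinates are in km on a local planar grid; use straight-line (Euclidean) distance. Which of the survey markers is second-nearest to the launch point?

Distance to each, sorted:
Alpha: 2.9 km
Foxtrot: 3.8 km
Echo: 4.2 km
Charlie: 5.2 km
Bravo: 6.8 km
Delta: 8.3 km
The second-nearest is Foxtrot at 3.8 km.

Foxtrot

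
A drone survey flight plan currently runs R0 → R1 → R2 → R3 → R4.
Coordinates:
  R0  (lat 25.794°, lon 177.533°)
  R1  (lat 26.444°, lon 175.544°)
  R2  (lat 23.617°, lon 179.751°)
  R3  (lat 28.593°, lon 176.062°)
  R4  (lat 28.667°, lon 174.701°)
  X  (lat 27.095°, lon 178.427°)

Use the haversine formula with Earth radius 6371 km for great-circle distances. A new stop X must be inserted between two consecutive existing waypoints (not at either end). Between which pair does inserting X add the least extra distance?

Added distance for inserting X between each consecutive pair:
R0–R1: 253.8 km
R1–R2: 176.6 km
R2–R3: 30.4 km
R3–R4: 558.7 km
Smallest added distance is 30.4 km, inserting between R2 and R3.

between R2 and R3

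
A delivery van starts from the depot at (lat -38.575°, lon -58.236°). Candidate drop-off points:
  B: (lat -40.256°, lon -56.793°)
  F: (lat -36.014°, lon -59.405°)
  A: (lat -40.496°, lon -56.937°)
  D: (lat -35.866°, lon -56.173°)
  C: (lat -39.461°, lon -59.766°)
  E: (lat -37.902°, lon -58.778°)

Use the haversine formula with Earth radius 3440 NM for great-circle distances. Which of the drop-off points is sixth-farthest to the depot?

Distances from the depot ((lat -38.575°, lon -58.236°)):
D: 190.2 NM
F: 163.6 NM
A: 130.1 NM
B: 121.1 NM
C: 89.0 NM
E: 47.8 NM
The sixth-farthest is E at 47.8 NM.

E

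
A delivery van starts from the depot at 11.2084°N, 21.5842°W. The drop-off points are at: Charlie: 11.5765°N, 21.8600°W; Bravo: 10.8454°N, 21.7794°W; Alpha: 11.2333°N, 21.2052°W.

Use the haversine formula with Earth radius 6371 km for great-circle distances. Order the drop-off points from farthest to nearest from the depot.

Distance from the depot at 11.2084°N, 21.5842°W to each:
Charlie 11.5765°N, 21.8600°W: 50.8 km
Bravo 10.8454°N, 21.7794°W: 45.6 km
Alpha 11.2333°N, 21.2052°W: 41.4 km

Charlie, Bravo, Alpha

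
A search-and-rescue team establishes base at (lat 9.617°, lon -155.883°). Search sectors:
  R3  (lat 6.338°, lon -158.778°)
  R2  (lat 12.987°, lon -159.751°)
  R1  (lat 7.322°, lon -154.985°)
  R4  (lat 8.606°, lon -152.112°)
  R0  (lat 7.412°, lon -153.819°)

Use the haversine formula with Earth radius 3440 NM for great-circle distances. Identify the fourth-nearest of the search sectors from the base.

R3

Distances from the base ((lat 9.617°, lon -155.883°)):
R1: 147.7 NM
R0: 180.4 NM
R4: 231.6 NM
R3: 261.5 NM
R2: 304.6 NM
The fourth-nearest is R3 at 261.5 NM.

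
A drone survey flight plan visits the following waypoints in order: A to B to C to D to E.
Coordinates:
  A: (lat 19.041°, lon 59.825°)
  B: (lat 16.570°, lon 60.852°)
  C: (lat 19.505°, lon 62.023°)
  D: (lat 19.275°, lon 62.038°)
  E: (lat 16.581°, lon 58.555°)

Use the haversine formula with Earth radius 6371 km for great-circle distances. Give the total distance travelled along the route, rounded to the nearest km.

Leg distances:
A→B: 295.5 km  (cumulative 295.5 km)
B→C: 349.0 km  (cumulative 644.5 km)
C→D: 25.6 km  (cumulative 670.2 km)
D→E: 474.8 km  (cumulative 1145.0 km)
Total route length ≈ 1145 km.

1145 km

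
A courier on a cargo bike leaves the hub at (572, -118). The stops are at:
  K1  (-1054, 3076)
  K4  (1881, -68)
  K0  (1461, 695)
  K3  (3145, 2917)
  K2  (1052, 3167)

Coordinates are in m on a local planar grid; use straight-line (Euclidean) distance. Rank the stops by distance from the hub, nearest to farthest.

Distances from the hub:
K0 (1461, 695): 1204.7 m
K4 (1881, -68): 1310.0 m
K2 (1052, 3167): 3319.9 m
K1 (-1054, 3076): 3584.1 m
K3 (3145, 2917): 3978.9 m

K0, K4, K2, K1, K3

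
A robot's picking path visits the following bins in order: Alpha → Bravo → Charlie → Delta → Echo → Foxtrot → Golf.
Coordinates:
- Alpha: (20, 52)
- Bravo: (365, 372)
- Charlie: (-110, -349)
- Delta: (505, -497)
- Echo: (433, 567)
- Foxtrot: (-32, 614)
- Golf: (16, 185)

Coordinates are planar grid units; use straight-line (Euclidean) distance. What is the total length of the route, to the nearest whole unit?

Leg distances:
Alpha→Bravo: 470.6  (cumulative 470.6)
Bravo→Charlie: 863.4  (cumulative 1334.0)
Charlie→Delta: 632.6  (cumulative 1966.5)
Delta→Echo: 1066.4  (cumulative 3033.0)
Echo→Foxtrot: 467.4  (cumulative 3500.3)
Foxtrot→Golf: 431.7  (cumulative 3932.0)
Total route length ≈ 3932.

3932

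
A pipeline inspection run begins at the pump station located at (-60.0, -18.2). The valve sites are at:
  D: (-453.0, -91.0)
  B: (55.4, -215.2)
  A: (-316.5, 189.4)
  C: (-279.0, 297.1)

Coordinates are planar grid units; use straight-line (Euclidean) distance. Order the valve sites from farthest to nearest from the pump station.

Distance from the pump station at (-60.0, -18.2) to each:
D (-453.0, -91.0): 399.7
C (-279.0, 297.1): 383.9
A (-316.5, 189.4): 330.0
B (55.4, -215.2): 228.3

D, C, A, B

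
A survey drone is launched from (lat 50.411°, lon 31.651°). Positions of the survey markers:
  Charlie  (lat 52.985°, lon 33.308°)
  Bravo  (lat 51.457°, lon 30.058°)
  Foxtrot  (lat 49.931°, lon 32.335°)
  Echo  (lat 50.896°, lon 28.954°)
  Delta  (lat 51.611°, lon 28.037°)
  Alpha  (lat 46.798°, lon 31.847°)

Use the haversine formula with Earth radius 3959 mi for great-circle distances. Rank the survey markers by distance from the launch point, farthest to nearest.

Distance from the launch point at (lat 50.411°, lon 31.651°) to each:
Alpha (lat 46.798°, lon 31.847°): 249.8 mi
Charlie (lat 52.985°, lon 33.308°): 191.5 mi
Delta (lat 51.611°, lon 28.037°): 177.6 mi
Echo (lat 50.896°, lon 28.954°): 122.8 mi
Bravo (lat 51.457°, lon 30.058°): 100.2 mi
Foxtrot (lat 49.931°, lon 32.335°): 44.9 mi

Alpha, Charlie, Delta, Echo, Bravo, Foxtrot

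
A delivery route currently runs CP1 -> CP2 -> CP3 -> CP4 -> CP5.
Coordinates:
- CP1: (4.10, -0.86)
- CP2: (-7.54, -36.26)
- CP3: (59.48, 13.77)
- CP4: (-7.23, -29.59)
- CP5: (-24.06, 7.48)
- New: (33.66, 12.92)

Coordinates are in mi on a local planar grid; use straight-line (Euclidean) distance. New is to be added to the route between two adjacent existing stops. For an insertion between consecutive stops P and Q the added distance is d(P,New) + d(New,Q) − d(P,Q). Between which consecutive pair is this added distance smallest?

between CP3 and CP4

Added distance for inserting New between each consecutive pair:
CP1–CP2: 59.5 mi
CP2–CP3: 6.4 mi
CP3–CP4: 5.3 mi
CP4–CP5: 76.2 mi
Smallest added distance is 5.3 mi, inserting between CP3 and CP4.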